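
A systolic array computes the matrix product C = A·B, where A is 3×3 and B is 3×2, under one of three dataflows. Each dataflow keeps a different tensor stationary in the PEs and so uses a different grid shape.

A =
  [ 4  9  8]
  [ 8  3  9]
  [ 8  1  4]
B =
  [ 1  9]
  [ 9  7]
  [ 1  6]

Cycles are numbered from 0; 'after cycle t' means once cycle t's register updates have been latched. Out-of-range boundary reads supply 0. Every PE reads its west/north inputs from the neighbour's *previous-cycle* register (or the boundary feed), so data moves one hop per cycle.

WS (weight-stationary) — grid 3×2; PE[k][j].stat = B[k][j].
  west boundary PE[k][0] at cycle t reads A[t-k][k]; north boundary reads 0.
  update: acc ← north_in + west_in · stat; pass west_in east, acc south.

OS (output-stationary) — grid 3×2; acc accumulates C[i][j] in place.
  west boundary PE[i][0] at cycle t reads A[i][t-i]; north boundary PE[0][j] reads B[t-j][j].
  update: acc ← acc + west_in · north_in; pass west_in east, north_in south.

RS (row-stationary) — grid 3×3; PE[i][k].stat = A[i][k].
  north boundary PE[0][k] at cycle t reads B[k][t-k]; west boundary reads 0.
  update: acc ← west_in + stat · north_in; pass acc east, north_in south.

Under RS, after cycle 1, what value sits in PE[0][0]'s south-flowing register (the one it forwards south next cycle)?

Tracing RS — 3×3 array, target PE[0][0]:
  c0 r0c0: 4 / 4 / 1
  c1 r0c0: 36 / 36 / 9

register = 9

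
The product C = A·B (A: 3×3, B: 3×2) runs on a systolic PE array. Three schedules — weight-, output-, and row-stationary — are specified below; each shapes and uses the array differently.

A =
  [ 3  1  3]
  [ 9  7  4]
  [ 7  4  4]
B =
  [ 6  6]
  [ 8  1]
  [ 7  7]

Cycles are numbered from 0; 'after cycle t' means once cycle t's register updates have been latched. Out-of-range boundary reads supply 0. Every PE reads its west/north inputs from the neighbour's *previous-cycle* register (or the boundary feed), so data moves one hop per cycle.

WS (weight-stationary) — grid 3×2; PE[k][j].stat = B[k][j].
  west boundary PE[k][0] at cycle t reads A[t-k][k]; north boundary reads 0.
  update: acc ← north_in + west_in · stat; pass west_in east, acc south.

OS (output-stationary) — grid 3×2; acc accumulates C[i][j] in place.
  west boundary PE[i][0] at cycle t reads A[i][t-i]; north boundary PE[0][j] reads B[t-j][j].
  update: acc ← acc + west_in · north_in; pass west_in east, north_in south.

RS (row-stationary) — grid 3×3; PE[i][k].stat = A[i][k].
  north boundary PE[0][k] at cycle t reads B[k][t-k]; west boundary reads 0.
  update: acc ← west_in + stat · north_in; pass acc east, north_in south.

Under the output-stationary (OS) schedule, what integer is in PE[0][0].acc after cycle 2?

Tracing OS — 3×2 array, target PE[0][0]:
  t=0 PE[0][0]: acc=18 h=3 v=6
  t=1 PE[0][0]: acc=26 h=1 v=8
  t=2 PE[0][0]: acc=47 h=3 v=7

PE[0][0].acc = 47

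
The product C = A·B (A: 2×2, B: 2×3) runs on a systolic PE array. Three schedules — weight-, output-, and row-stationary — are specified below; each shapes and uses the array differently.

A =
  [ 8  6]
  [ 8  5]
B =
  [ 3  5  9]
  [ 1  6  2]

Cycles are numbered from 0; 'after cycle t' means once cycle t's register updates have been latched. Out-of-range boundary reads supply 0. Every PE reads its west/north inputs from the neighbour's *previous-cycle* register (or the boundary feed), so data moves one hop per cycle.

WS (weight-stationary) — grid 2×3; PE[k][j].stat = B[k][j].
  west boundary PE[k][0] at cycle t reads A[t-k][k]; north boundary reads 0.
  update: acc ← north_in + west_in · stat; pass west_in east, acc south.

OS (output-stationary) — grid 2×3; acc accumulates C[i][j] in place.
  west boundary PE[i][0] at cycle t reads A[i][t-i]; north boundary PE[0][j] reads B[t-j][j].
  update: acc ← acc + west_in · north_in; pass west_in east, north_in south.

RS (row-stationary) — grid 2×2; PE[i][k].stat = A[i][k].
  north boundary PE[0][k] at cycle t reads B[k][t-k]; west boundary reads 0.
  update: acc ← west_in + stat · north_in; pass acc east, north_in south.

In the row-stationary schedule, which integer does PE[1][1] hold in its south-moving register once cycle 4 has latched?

register = 2

RS on a 2×2 grid — tracing PE[1][1] and its feeders:
  after 0 — PE[0][1] acc=0, pass-E 0, pass-S 0
  after 0 — PE[1][0] acc=0, pass-E 0, pass-S 0
  after 0 — PE[1][1] acc=0, pass-E 0, pass-S 0
  after 1 — PE[0][1] acc=30, pass-E 30, pass-S 1
  after 1 — PE[1][0] acc=24, pass-E 24, pass-S 3
  after 1 — PE[1][1] acc=0, pass-E 0, pass-S 0
  after 2 — PE[0][1] acc=76, pass-E 76, pass-S 6
  after 2 — PE[1][0] acc=40, pass-E 40, pass-S 5
  after 2 — PE[1][1] acc=29, pass-E 29, pass-S 1
  after 3 — PE[0][1] acc=84, pass-E 84, pass-S 2
  after 3 — PE[1][0] acc=72, pass-E 72, pass-S 9
  after 3 — PE[1][1] acc=70, pass-E 70, pass-S 6
  after 4 — PE[0][1] acc=0, pass-E 0, pass-S 0
  after 4 — PE[1][0] acc=0, pass-E 0, pass-S 0
  after 4 — PE[1][1] acc=82, pass-E 82, pass-S 2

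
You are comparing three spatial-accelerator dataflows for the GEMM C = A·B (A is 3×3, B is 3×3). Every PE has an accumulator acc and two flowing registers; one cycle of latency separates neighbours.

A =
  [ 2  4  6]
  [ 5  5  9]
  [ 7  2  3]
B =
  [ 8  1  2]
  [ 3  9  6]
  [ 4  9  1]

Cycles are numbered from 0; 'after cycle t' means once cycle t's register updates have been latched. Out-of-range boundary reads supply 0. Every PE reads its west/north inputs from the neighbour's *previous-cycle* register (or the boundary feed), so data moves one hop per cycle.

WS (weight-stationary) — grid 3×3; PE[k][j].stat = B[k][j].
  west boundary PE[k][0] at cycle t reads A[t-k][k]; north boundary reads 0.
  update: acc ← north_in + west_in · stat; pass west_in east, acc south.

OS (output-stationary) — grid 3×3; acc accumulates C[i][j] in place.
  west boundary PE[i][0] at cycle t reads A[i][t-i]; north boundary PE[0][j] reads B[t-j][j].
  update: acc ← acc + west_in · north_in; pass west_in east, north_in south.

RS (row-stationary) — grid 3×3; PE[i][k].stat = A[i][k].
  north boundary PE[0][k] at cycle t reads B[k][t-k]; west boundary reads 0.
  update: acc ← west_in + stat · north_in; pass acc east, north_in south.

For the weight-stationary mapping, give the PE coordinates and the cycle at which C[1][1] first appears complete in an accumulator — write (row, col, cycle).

Under WS, C[1][1] lands at PE[2][1]:
  cycle 0: PE[2][1] → acc 0, east 0, south 0
  cycle 1: PE[2][1] → acc 0, east 0, south 0
  cycle 2: PE[2][1] → acc 0, east 0, south 0
  cycle 3: PE[2][1] → acc 92, east 6, south 92
  cycle 4: PE[2][1] → acc 131, east 9, south 131

(row, col, cycle) = (2, 1, 4)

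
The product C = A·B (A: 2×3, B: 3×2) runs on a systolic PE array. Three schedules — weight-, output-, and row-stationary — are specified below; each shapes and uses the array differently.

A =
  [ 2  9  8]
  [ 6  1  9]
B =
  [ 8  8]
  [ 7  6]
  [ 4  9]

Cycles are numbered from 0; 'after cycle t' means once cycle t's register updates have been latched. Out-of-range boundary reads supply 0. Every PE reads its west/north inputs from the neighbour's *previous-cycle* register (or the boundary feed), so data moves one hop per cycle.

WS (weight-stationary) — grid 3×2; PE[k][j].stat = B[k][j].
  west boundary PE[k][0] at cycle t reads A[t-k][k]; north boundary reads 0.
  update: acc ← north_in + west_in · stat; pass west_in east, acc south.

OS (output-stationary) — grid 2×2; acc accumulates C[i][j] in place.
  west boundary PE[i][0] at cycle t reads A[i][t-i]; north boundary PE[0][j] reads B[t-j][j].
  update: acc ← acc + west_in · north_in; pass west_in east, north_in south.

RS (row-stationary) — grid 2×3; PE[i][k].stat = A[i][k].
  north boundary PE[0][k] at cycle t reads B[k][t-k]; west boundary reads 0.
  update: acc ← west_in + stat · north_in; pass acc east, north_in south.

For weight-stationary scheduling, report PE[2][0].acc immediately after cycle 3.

PE[2][0].acc = 91

WS on a 3×2 grid — tracing PE[2][0] and its feeders:
  c0 r1c0: 0 / 0 / 0
  c0 r2c0: 0 / 0 / 0
  c1 r1c0: 79 / 9 / 79
  c1 r2c0: 0 / 0 / 0
  c2 r1c0: 55 / 1 / 55
  c2 r2c0: 111 / 8 / 111
  c3 r1c0: 0 / 0 / 0
  c3 r2c0: 91 / 9 / 91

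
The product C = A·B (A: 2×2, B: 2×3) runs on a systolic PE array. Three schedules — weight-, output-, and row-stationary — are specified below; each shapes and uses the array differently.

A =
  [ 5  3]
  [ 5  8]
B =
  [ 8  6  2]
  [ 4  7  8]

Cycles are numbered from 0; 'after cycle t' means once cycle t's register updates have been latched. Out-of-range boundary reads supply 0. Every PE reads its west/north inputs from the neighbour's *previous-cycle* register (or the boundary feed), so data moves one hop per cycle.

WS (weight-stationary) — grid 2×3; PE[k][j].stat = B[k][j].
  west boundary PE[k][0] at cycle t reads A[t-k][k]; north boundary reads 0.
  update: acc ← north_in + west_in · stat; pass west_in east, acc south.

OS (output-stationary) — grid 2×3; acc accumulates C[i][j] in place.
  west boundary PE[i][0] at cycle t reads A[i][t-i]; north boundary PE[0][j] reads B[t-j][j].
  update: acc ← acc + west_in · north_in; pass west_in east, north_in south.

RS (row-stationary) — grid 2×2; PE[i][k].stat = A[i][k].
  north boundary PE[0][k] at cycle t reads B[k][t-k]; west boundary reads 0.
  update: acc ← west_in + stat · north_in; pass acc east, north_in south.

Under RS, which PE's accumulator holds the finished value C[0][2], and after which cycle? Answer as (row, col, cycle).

(row, col, cycle) = (0, 1, 3)

RS: C[0][2] accumulates in PE[0][1]:
  step 0 · PE0,1: acc=0; fwd→0 fwd↓0
  step 1 · PE0,1: acc=52; fwd→52 fwd↓4
  step 2 · PE0,1: acc=51; fwd→51 fwd↓7
  step 3 · PE0,1: acc=34; fwd→34 fwd↓8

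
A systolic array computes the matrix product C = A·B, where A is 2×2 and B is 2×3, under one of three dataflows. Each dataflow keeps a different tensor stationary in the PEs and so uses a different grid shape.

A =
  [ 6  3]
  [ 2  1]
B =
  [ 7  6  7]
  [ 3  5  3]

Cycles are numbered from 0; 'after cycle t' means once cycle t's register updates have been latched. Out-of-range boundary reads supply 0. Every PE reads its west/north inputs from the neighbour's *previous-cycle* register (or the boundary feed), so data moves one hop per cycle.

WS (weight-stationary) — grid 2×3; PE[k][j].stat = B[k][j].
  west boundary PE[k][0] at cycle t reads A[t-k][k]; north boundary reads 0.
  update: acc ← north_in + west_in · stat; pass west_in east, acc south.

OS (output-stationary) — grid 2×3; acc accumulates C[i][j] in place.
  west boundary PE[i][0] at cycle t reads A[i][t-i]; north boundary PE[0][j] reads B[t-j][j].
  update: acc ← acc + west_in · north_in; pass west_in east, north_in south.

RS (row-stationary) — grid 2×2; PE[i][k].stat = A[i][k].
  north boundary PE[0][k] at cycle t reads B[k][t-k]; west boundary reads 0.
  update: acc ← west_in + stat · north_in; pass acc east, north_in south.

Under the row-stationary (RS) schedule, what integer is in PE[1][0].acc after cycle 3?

RS (2×2). Following PE[1][0] plus its west/north inputs:
  cycle 0: PE[0][0] → acc 42, east 42, south 7
  cycle 0: PE[1][0] → acc 0, east 0, south 0
  cycle 1: PE[0][0] → acc 36, east 36, south 6
  cycle 1: PE[1][0] → acc 14, east 14, south 7
  cycle 2: PE[0][0] → acc 42, east 42, south 7
  cycle 2: PE[1][0] → acc 12, east 12, south 6
  cycle 3: PE[0][0] → acc 0, east 0, south 0
  cycle 3: PE[1][0] → acc 14, east 14, south 7

PE[1][0].acc = 14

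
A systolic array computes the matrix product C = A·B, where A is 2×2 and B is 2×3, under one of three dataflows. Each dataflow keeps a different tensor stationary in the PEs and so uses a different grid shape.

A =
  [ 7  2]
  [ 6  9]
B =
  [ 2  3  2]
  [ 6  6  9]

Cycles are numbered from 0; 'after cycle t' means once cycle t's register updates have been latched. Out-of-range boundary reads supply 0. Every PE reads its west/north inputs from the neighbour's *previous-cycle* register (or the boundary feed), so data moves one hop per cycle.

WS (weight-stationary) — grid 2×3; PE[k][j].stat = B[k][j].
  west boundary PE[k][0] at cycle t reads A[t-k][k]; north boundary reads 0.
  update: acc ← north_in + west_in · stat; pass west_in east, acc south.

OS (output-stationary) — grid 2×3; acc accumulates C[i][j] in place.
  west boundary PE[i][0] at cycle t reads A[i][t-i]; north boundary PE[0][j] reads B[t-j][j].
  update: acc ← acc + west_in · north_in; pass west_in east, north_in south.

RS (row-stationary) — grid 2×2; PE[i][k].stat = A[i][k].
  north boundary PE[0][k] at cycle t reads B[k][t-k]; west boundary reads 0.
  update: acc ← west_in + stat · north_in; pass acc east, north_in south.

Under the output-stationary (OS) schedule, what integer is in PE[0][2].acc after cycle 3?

PE[0][2].acc = 32

Tracing OS — 2×3 array, target PE[0][2]:
  0: (0,1).acc=0  regs=<0,0>
  0: (0,2).acc=0  regs=<0,0>
  1: (0,1).acc=21  regs=<7,3>
  1: (0,2).acc=0  regs=<0,0>
  2: (0,1).acc=33  regs=<2,6>
  2: (0,2).acc=14  regs=<7,2>
  3: (0,1).acc=33  regs=<0,0>
  3: (0,2).acc=32  regs=<2,9>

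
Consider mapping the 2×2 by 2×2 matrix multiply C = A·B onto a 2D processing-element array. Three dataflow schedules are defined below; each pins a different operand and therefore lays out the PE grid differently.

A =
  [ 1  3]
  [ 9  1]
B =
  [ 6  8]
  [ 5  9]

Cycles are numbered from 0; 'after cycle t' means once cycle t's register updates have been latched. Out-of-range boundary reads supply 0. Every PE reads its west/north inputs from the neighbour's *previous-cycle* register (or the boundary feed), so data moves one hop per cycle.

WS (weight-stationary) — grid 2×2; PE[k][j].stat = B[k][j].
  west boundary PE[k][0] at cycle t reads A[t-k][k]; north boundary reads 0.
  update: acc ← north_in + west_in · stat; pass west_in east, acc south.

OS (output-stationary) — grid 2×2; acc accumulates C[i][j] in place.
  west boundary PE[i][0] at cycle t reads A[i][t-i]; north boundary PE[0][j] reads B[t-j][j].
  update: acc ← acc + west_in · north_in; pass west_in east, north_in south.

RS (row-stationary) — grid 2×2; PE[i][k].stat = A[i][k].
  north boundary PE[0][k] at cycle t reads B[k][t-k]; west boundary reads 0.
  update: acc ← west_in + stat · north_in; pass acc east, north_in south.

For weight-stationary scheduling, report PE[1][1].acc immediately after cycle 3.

PE[1][1].acc = 81

WS on a 2×2 grid — tracing PE[1][1] and its feeders:
  c0 r0c1: 0 / 0 / 0
  c0 r1c0: 0 / 0 / 0
  c0 r1c1: 0 / 0 / 0
  c1 r0c1: 8 / 1 / 8
  c1 r1c0: 21 / 3 / 21
  c1 r1c1: 0 / 0 / 0
  c2 r0c1: 72 / 9 / 72
  c2 r1c0: 59 / 1 / 59
  c2 r1c1: 35 / 3 / 35
  c3 r0c1: 0 / 0 / 0
  c3 r1c0: 0 / 0 / 0
  c3 r1c1: 81 / 1 / 81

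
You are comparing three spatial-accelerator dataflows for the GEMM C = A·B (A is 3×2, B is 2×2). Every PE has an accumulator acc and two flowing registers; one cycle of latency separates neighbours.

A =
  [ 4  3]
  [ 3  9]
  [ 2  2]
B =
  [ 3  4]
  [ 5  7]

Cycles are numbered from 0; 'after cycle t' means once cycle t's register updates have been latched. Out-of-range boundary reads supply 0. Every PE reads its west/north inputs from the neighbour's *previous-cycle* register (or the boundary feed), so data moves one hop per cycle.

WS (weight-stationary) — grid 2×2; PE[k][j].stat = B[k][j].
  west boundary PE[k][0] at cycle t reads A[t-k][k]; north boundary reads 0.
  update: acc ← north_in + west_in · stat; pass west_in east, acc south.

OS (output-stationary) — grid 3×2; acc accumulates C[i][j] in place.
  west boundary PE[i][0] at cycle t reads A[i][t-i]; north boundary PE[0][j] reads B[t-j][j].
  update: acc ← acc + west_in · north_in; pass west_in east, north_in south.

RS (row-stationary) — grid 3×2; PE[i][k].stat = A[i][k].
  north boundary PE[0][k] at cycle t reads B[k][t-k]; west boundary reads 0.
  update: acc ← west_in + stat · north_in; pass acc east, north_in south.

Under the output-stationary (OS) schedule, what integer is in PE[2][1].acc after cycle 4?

Tracing OS — 3×2 array, target PE[2][1]:
  after 0 — PE[1][1] acc=0, pass-E 0, pass-S 0
  after 0 — PE[2][0] acc=0, pass-E 0, pass-S 0
  after 0 — PE[2][1] acc=0, pass-E 0, pass-S 0
  after 1 — PE[1][1] acc=0, pass-E 0, pass-S 0
  after 1 — PE[2][0] acc=0, pass-E 0, pass-S 0
  after 1 — PE[2][1] acc=0, pass-E 0, pass-S 0
  after 2 — PE[1][1] acc=12, pass-E 3, pass-S 4
  after 2 — PE[2][0] acc=6, pass-E 2, pass-S 3
  after 2 — PE[2][1] acc=0, pass-E 0, pass-S 0
  after 3 — PE[1][1] acc=75, pass-E 9, pass-S 7
  after 3 — PE[2][0] acc=16, pass-E 2, pass-S 5
  after 3 — PE[2][1] acc=8, pass-E 2, pass-S 4
  after 4 — PE[1][1] acc=75, pass-E 0, pass-S 0
  after 4 — PE[2][0] acc=16, pass-E 0, pass-S 0
  after 4 — PE[2][1] acc=22, pass-E 2, pass-S 7

PE[2][1].acc = 22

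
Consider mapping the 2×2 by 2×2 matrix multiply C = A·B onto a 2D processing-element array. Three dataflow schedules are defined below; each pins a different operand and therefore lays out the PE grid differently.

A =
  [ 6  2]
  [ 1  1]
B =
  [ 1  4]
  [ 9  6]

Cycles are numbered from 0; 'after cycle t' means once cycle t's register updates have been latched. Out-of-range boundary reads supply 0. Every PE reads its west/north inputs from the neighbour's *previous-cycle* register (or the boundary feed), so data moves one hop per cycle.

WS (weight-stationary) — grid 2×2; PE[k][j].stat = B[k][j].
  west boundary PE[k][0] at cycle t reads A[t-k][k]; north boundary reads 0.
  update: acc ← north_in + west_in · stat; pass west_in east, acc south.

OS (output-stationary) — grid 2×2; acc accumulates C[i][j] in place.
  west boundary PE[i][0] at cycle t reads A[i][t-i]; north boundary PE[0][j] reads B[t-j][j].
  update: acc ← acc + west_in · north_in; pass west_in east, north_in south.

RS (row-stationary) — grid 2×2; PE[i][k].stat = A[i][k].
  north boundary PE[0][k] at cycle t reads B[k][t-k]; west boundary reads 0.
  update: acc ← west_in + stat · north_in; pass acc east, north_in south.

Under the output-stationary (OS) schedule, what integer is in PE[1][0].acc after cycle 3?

PE[1][0].acc = 10

Tracing OS — 2×2 array, target PE[1][0]:
  [0] (0,0) acc=6 (h:6 v:1)
  [0] (1,0) acc=0 (h:0 v:0)
  [1] (0,0) acc=24 (h:2 v:9)
  [1] (1,0) acc=1 (h:1 v:1)
  [2] (0,0) acc=24 (h:0 v:0)
  [2] (1,0) acc=10 (h:1 v:9)
  [3] (0,0) acc=24 (h:0 v:0)
  [3] (1,0) acc=10 (h:0 v:0)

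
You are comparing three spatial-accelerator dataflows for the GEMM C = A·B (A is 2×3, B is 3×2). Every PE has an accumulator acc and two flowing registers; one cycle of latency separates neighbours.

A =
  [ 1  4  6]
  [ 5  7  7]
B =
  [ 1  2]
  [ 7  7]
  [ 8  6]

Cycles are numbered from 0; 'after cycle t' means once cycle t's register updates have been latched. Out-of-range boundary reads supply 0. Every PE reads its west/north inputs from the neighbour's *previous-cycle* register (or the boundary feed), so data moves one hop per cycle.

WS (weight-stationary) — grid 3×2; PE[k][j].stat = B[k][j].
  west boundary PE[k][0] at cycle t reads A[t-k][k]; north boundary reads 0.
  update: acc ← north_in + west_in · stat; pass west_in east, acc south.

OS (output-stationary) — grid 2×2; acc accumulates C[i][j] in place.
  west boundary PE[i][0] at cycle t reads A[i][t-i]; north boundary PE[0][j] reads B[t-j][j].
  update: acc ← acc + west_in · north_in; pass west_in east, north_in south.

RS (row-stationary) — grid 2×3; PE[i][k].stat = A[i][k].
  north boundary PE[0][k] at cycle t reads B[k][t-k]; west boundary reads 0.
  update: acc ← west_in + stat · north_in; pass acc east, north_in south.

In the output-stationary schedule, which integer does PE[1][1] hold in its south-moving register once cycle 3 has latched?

Tracing OS — 2×2 array, target PE[1][1]:
  t=0 PE[0][1]: acc=0 h=0 v=0
  t=0 PE[1][0]: acc=0 h=0 v=0
  t=0 PE[1][1]: acc=0 h=0 v=0
  t=1 PE[0][1]: acc=2 h=1 v=2
  t=1 PE[1][0]: acc=5 h=5 v=1
  t=1 PE[1][1]: acc=0 h=0 v=0
  t=2 PE[0][1]: acc=30 h=4 v=7
  t=2 PE[1][0]: acc=54 h=7 v=7
  t=2 PE[1][1]: acc=10 h=5 v=2
  t=3 PE[0][1]: acc=66 h=6 v=6
  t=3 PE[1][0]: acc=110 h=7 v=8
  t=3 PE[1][1]: acc=59 h=7 v=7

register = 7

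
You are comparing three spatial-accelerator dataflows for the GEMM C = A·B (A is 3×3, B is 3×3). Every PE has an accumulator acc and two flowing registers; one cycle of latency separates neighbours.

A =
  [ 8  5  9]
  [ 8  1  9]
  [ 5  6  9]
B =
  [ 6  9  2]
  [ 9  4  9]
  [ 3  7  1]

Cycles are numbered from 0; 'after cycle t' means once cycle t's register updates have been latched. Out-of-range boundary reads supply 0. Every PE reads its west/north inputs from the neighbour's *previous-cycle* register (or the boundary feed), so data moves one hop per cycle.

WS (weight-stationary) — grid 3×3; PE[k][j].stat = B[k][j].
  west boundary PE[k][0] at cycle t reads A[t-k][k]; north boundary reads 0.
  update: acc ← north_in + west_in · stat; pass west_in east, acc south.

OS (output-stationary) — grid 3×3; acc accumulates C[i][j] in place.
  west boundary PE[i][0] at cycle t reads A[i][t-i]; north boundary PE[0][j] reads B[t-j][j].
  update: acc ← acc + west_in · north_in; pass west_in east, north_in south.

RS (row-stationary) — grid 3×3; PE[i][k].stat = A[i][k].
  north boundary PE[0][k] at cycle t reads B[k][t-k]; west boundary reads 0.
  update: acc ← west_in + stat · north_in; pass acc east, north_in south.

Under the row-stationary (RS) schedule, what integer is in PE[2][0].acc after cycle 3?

RS on a 3×3 grid — tracing PE[2][0] and its feeders:
  @0  [1,0]  acc 0  |  →0  ↓0
  @0  [2,0]  acc 0  |  →0  ↓0
  @1  [1,0]  acc 48  |  →48  ↓6
  @1  [2,0]  acc 0  |  →0  ↓0
  @2  [1,0]  acc 72  |  →72  ↓9
  @2  [2,0]  acc 30  |  →30  ↓6
  @3  [1,0]  acc 16  |  →16  ↓2
  @3  [2,0]  acc 45  |  →45  ↓9

PE[2][0].acc = 45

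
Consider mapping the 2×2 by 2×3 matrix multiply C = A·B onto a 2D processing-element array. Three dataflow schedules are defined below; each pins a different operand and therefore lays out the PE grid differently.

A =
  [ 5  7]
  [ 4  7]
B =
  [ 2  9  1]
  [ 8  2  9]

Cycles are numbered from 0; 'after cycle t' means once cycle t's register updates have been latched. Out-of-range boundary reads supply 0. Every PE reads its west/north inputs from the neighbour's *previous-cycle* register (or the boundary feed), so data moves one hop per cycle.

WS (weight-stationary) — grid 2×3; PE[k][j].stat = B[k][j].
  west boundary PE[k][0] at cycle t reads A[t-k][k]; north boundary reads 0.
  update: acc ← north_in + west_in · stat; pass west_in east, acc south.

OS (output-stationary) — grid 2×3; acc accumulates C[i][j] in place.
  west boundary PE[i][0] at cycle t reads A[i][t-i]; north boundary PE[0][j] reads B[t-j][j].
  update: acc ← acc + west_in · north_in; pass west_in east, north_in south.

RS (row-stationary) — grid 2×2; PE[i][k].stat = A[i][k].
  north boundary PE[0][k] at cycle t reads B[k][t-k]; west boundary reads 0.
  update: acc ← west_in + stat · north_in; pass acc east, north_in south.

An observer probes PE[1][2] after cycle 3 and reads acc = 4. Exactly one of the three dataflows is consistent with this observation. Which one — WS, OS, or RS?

WS [2×3] PE[1][2] across cycles:
  c0 r1c2: 0 / 0 / 0
  c1 r1c2: 0 / 0 / 0
  c2 r1c2: 0 / 0 / 0
  c3 r1c2: 68 / 7 / 68
OS [2×3] PE[1][2] across cycles:
  c0 r1c2: 0 / 0 / 0
  c1 r1c2: 0 / 0 / 0
  c2 r1c2: 0 / 0 / 0
  c3 r1c2: 4 / 4 / 1
RS (2×2): PE[1][2] does not exist.

dataflow = OS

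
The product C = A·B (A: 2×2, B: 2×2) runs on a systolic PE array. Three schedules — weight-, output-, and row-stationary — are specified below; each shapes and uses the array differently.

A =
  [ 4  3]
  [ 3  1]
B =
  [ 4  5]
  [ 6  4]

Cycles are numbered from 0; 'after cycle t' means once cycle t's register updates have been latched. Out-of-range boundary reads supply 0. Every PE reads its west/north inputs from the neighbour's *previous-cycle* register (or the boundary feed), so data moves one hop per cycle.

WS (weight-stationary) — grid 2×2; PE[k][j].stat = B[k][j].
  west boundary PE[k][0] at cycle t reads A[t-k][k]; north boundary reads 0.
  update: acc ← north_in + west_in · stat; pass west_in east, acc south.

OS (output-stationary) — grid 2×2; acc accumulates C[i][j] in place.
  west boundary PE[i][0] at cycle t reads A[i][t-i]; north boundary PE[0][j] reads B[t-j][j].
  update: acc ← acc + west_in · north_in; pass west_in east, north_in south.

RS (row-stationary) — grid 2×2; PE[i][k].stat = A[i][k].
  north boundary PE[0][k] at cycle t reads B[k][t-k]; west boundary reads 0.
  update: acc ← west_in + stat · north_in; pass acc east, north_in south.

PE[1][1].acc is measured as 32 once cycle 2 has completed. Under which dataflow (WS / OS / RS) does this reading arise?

Under WS (2×2), PE[1][1]:
  [0] (1,1) acc=0 (h:0 v:0)
  [1] (1,1) acc=0 (h:0 v:0)
  [2] (1,1) acc=32 (h:3 v:32)
Under OS (2×2), PE[1][1]:
  [0] (1,1) acc=0 (h:0 v:0)
  [1] (1,1) acc=0 (h:0 v:0)
  [2] (1,1) acc=15 (h:3 v:5)
Under RS (2×2), PE[1][1]:
  [0] (1,1) acc=0 (h:0 v:0)
  [1] (1,1) acc=0 (h:0 v:0)
  [2] (1,1) acc=18 (h:18 v:6)

dataflow = WS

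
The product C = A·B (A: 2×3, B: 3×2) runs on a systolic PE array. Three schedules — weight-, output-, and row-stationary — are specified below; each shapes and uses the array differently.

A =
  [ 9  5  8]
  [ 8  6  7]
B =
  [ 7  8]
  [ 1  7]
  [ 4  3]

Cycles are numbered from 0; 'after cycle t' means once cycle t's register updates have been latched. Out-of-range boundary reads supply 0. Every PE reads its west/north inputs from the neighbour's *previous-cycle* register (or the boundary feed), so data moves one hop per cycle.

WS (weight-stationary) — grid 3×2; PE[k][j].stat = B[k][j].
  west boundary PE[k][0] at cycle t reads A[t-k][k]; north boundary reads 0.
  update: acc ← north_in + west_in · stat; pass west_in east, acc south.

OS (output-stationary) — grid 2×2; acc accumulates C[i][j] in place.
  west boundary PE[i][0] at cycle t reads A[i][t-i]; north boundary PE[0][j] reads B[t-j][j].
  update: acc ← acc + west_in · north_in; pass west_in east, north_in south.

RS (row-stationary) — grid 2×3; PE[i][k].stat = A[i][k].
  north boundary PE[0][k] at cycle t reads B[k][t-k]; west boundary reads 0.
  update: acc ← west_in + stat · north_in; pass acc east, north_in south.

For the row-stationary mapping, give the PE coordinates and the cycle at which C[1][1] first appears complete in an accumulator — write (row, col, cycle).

(row, col, cycle) = (1, 2, 4)

RS: C[1][1] accumulates in PE[1][2]:
  t=0 PE[1][2]: acc=0 h=0 v=0
  t=1 PE[1][2]: acc=0 h=0 v=0
  t=2 PE[1][2]: acc=0 h=0 v=0
  t=3 PE[1][2]: acc=90 h=90 v=4
  t=4 PE[1][2]: acc=127 h=127 v=3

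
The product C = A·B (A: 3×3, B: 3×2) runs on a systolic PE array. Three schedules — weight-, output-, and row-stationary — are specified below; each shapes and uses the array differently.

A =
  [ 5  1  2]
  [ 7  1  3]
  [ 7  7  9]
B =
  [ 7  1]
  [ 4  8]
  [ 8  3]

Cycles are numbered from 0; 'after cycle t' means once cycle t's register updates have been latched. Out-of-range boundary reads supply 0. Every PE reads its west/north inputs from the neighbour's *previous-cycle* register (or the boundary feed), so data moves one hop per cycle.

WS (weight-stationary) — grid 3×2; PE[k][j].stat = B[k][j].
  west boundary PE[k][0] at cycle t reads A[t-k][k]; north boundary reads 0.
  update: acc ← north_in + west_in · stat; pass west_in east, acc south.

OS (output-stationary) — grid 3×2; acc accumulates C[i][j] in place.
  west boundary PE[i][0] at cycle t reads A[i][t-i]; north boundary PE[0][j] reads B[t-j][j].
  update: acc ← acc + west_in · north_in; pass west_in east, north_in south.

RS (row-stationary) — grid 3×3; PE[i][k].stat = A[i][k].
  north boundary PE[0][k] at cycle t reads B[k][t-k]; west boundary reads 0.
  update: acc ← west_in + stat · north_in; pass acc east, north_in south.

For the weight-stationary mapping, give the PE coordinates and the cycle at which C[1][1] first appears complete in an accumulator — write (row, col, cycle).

WS — PE[2][1] is where C[1][1] collects:
  [0] (2,1) acc=0 (h:0 v:0)
  [1] (2,1) acc=0 (h:0 v:0)
  [2] (2,1) acc=0 (h:0 v:0)
  [3] (2,1) acc=19 (h:2 v:19)
  [4] (2,1) acc=24 (h:3 v:24)

(row, col, cycle) = (2, 1, 4)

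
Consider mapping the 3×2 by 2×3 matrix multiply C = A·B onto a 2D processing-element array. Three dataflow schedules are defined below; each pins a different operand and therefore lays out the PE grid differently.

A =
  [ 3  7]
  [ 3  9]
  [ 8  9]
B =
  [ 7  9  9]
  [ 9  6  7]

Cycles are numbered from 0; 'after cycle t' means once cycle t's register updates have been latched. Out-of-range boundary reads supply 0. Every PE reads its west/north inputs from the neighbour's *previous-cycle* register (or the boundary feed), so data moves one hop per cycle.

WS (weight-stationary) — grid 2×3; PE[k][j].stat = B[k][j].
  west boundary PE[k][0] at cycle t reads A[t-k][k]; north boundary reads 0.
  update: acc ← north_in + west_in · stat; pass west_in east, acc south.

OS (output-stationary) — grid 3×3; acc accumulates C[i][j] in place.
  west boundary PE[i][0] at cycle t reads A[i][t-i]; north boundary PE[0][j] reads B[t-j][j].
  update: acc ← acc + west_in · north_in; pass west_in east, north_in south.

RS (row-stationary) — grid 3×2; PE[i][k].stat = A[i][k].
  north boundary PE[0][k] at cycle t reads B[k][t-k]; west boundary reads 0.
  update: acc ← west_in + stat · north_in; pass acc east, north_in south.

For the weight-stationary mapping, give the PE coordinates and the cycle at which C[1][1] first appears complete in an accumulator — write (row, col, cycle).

(row, col, cycle) = (1, 1, 3)

WS: C[1][1] accumulates in PE[1][1]:
  cycle 0: PE[1][1] → acc 0, east 0, south 0
  cycle 1: PE[1][1] → acc 0, east 0, south 0
  cycle 2: PE[1][1] → acc 69, east 7, south 69
  cycle 3: PE[1][1] → acc 81, east 9, south 81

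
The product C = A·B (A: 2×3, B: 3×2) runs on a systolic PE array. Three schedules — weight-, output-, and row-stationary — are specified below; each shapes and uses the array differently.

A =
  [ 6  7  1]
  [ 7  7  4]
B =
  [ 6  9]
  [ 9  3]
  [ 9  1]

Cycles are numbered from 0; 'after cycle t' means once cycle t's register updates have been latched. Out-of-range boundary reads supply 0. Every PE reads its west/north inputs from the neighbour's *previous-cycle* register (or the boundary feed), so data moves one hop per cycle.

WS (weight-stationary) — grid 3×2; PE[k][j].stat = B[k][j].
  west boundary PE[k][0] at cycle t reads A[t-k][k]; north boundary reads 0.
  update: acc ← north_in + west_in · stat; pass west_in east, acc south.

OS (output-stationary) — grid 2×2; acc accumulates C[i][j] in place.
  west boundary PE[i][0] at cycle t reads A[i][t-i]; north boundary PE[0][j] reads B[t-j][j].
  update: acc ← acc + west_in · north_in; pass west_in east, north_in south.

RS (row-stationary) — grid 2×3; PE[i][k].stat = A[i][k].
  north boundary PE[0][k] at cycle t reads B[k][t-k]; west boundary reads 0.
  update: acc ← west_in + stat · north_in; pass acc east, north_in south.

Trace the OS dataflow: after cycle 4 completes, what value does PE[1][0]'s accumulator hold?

PE[1][0].acc = 141

Tracing OS — 2×2 array, target PE[1][0]:
  [0] (0,0) acc=36 (h:6 v:6)
  [0] (1,0) acc=0 (h:0 v:0)
  [1] (0,0) acc=99 (h:7 v:9)
  [1] (1,0) acc=42 (h:7 v:6)
  [2] (0,0) acc=108 (h:1 v:9)
  [2] (1,0) acc=105 (h:7 v:9)
  [3] (0,0) acc=108 (h:0 v:0)
  [3] (1,0) acc=141 (h:4 v:9)
  [4] (0,0) acc=108 (h:0 v:0)
  [4] (1,0) acc=141 (h:0 v:0)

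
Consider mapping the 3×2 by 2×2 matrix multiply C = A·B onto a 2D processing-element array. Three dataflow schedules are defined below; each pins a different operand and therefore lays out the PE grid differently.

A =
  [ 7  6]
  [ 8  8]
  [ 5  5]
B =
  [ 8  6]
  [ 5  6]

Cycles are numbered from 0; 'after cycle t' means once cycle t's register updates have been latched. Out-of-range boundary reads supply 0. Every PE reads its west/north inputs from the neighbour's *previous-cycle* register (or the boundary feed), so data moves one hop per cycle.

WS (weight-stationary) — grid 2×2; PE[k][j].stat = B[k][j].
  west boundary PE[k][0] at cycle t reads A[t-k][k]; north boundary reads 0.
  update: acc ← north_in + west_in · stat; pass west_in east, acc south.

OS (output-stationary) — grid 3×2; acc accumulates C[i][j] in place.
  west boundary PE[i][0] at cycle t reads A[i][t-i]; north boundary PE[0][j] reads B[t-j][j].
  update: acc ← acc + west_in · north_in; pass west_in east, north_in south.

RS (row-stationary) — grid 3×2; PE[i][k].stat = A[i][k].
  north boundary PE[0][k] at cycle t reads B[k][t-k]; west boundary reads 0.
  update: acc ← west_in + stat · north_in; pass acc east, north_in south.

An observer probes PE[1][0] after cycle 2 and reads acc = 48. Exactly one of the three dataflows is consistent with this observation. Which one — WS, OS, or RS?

dataflow = RS

WS [2×2] PE[1][0] across cycles:
  @0  [1,0]  acc 0  |  →0  ↓0
  @1  [1,0]  acc 86  |  →6  ↓86
  @2  [1,0]  acc 104  |  →8  ↓104
OS [3×2] PE[1][0] across cycles:
  @0  [1,0]  acc 0  |  →0  ↓0
  @1  [1,0]  acc 64  |  →8  ↓8
  @2  [1,0]  acc 104  |  →8  ↓5
RS [3×2] PE[1][0] across cycles:
  @0  [1,0]  acc 0  |  →0  ↓0
  @1  [1,0]  acc 64  |  →64  ↓8
  @2  [1,0]  acc 48  |  →48  ↓6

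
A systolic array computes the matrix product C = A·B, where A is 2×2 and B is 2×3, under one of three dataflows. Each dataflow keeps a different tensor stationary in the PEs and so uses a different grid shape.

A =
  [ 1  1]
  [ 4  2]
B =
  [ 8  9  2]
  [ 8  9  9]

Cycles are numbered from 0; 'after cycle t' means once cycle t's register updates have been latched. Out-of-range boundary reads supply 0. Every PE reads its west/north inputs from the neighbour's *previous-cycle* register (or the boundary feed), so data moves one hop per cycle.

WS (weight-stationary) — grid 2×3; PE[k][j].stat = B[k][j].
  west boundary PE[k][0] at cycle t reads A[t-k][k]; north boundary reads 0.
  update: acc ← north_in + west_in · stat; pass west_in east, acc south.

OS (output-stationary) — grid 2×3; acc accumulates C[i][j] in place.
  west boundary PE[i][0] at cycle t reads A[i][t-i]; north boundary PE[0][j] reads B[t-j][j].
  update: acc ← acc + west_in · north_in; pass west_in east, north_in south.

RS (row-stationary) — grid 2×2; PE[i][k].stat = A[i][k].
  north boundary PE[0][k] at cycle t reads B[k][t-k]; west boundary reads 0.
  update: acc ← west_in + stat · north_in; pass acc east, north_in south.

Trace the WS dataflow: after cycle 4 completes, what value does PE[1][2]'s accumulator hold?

WS on a 2×3 grid — tracing PE[1][2] and its feeders:
  [0] (0,2) acc=0 (h:0 v:0)
  [0] (1,1) acc=0 (h:0 v:0)
  [0] (1,2) acc=0 (h:0 v:0)
  [1] (0,2) acc=0 (h:0 v:0)
  [1] (1,1) acc=0 (h:0 v:0)
  [1] (1,2) acc=0 (h:0 v:0)
  [2] (0,2) acc=2 (h:1 v:2)
  [2] (1,1) acc=18 (h:1 v:18)
  [2] (1,2) acc=0 (h:0 v:0)
  [3] (0,2) acc=8 (h:4 v:8)
  [3] (1,1) acc=54 (h:2 v:54)
  [3] (1,2) acc=11 (h:1 v:11)
  [4] (0,2) acc=0 (h:0 v:0)
  [4] (1,1) acc=0 (h:0 v:0)
  [4] (1,2) acc=26 (h:2 v:26)

PE[1][2].acc = 26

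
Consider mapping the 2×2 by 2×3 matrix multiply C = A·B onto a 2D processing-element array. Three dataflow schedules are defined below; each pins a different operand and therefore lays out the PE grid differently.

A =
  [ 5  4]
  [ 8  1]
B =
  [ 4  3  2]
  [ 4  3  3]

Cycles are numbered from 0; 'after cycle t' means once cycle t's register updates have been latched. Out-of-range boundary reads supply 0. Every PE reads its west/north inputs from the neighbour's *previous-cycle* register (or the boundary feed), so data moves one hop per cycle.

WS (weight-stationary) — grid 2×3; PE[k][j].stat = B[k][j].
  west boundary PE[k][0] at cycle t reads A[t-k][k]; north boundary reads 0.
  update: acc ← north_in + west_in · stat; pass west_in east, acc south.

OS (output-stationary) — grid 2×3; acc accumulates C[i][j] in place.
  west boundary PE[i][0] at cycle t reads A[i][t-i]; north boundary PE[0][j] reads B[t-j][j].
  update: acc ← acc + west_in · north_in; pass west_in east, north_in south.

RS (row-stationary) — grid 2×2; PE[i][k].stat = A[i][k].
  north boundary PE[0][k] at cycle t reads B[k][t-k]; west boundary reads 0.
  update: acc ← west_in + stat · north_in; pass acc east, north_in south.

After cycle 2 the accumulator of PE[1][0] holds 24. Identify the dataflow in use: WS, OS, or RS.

dataflow = RS

WS [2×3] PE[1][0] across cycles:
  c0 r1c0: 0 / 0 / 0
  c1 r1c0: 36 / 4 / 36
  c2 r1c0: 36 / 1 / 36
OS [2×3] PE[1][0] across cycles:
  c0 r1c0: 0 / 0 / 0
  c1 r1c0: 32 / 8 / 4
  c2 r1c0: 36 / 1 / 4
RS [2×2] PE[1][0] across cycles:
  c0 r1c0: 0 / 0 / 0
  c1 r1c0: 32 / 32 / 4
  c2 r1c0: 24 / 24 / 3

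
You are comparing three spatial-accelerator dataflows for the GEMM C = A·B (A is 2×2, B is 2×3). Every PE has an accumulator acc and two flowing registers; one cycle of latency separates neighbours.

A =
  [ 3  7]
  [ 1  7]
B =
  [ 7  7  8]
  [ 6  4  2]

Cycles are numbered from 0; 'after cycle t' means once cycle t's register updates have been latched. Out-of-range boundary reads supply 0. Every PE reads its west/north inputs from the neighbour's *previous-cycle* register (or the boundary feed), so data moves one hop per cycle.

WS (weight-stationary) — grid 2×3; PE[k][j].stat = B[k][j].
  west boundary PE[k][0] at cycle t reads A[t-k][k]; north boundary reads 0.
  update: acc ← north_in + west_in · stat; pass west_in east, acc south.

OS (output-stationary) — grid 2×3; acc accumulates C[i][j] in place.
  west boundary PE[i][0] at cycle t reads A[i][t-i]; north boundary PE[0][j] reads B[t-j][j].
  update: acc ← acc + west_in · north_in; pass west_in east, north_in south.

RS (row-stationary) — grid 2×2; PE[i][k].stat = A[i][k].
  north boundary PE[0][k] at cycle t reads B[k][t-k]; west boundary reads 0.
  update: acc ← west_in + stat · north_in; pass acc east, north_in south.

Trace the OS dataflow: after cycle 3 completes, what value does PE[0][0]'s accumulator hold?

OS on a 2×3 grid — tracing PE[0][0] and its feeders:
  [0] (0,0) acc=21 (h:3 v:7)
  [1] (0,0) acc=63 (h:7 v:6)
  [2] (0,0) acc=63 (h:0 v:0)
  [3] (0,0) acc=63 (h:0 v:0)

PE[0][0].acc = 63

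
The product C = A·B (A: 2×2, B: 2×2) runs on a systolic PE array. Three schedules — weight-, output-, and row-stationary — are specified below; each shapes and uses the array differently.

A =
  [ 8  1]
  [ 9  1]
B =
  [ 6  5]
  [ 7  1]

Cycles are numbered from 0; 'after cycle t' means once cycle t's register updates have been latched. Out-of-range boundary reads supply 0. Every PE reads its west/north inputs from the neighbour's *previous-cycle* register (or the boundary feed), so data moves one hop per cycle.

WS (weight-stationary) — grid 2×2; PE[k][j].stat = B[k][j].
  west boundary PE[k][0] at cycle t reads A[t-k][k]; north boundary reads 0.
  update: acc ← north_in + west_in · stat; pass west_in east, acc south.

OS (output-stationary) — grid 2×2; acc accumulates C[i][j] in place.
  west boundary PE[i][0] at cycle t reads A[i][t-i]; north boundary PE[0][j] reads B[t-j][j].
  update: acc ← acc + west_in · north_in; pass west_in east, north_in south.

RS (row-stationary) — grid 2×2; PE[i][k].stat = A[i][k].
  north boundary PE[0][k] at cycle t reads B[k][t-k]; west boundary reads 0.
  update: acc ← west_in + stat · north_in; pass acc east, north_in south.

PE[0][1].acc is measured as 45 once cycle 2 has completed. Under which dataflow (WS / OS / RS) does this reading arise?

dataflow = WS

Under WS (2×2), PE[0][1]:
  c0 r0c1: 0 / 0 / 0
  c1 r0c1: 40 / 8 / 40
  c2 r0c1: 45 / 9 / 45
Under OS (2×2), PE[0][1]:
  c0 r0c1: 0 / 0 / 0
  c1 r0c1: 40 / 8 / 5
  c2 r0c1: 41 / 1 / 1
Under RS (2×2), PE[0][1]:
  c0 r0c1: 0 / 0 / 0
  c1 r0c1: 55 / 55 / 7
  c2 r0c1: 41 / 41 / 1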